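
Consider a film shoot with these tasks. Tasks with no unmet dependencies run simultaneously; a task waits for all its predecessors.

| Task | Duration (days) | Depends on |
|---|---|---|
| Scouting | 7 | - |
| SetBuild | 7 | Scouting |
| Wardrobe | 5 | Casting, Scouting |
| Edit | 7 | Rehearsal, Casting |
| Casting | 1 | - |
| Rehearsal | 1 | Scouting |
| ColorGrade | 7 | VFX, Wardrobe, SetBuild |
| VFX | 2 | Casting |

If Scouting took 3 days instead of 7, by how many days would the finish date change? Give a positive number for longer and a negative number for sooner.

-4

As given, the longest chain is Scouting→SetBuild→ColorGrade = 7+7+7 = 21, so the finish is 21 days.
Scouting is on the critical path; changing it to 3 makes that path 17 days.
The critical path is still Scouting→SetBuild→ColorGrade; finish is now 17 days.
Change in finish: 17 − 21 = -4 days.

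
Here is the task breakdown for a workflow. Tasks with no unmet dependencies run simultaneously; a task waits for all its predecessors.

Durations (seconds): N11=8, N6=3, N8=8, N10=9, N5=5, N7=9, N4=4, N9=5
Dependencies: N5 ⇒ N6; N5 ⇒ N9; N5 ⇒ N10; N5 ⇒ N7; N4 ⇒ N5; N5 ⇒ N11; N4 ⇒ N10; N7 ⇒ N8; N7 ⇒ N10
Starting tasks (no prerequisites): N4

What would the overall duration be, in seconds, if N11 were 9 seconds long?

Actual critical path: N4→N5→N7→N10 = 4+5+9+9 = 27 ⇒ 27 seconds.
The longest path through N11 is only 17 seconds, so N11 has float 10.
No other chain overtakes it, so the finish is 27 seconds.

27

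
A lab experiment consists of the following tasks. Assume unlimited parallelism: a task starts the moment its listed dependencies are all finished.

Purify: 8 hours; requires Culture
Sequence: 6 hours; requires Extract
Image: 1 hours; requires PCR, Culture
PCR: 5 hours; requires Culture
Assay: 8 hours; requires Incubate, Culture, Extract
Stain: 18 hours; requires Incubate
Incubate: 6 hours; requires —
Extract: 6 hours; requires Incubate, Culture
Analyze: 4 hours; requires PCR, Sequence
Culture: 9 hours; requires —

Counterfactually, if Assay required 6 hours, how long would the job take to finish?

Actual critical path: Culture→Extract→Sequence→Analyze = 9+6+6+4 = 25 ⇒ 25 hours.
The longest path through Assay is only 23 hours, so Assay has float 2.
That remains the longest chain; total 25 hours.

25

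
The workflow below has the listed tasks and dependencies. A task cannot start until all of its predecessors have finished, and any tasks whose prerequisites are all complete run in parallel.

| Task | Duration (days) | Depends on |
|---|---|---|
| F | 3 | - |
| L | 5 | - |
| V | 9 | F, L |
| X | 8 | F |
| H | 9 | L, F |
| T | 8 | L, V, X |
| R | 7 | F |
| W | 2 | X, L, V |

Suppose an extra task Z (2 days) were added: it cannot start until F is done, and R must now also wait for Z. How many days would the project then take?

Originally the project takes 22 days.
With Z inserted, R now waits for max(F, Z).
New critical path: L→V→T = 5+9+8 = 22 ⇒ 22 days.

22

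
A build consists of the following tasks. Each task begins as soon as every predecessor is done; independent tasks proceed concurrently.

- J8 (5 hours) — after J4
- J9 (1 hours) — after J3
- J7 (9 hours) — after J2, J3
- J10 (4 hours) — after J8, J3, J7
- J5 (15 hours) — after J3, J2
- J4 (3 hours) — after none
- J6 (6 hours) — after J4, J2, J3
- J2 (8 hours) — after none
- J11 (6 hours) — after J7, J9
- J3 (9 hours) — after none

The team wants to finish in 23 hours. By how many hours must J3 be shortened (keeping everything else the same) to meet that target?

Current finish: 24 hours; target: 23.
J3 is on every critical path, so each hour cut from J3 cuts the finish by one (this holds down to a finish of 23).
Need 24 − 23 = 1 hour off J3 → J3 becomes 8 hours, finish becomes 23.

1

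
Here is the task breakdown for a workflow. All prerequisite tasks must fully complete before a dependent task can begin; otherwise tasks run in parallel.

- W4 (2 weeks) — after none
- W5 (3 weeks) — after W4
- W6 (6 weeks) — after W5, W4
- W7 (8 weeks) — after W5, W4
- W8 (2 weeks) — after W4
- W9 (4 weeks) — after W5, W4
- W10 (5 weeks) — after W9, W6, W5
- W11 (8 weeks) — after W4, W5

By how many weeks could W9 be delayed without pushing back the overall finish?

The longest chain is W4→W5→W6→W10 = 2+3+6+5 = 16; overall finish 16 weeks.
W9 finishes as early as 9 and must finish by 11.
Slack of W9 = 7 − 5 = 2 weeks.

2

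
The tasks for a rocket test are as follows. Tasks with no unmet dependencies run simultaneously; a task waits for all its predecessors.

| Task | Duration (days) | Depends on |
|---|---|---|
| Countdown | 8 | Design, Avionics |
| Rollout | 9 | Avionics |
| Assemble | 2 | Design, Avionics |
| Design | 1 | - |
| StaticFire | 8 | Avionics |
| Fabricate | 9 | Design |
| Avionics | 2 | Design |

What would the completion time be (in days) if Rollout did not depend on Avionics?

11

With the dependency in place, Design→Avionics→Rollout = 1+2+9 = 12 sets the finish at 12 days.
Without Avionics→Rollout, Rollout's earliest start moves from 3 to 0.
New critical path: Design→Avionics→StaticFire = 1+2+8 = 11 ⇒ 11 days.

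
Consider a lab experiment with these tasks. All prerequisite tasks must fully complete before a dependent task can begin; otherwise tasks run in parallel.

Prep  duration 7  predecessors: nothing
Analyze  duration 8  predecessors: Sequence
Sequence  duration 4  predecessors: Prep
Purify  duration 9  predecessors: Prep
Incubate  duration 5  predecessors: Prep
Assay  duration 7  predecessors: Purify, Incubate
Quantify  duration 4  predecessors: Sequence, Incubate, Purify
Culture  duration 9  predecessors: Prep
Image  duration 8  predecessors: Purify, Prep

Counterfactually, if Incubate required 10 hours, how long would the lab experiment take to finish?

Actual critical path: Prep→Purify→Image = 7+9+8 = 24 ⇒ 24 hours.
The longest path through Incubate is only 19 hours, so Incubate has float 5.
The binding chain switches to Prep→Incubate→Assay = 7+10+7 = 24; finish 24 hours.

24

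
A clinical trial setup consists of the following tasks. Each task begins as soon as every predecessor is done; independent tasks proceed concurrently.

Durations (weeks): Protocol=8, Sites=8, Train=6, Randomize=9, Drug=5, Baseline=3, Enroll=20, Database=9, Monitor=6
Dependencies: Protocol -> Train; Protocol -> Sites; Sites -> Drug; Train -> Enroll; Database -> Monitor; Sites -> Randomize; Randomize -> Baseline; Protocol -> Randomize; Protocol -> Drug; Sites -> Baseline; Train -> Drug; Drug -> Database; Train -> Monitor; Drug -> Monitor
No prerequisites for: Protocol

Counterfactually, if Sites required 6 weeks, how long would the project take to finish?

34

Critical path before the change: Protocol→Sites→Drug→Database→Monitor = 8+8+5+9+6 = 36 giving 36 weeks.
Sites lies on that path, so at 6 weeks the path becomes 34 weeks.
That remains the longest chain; total 34 weeks.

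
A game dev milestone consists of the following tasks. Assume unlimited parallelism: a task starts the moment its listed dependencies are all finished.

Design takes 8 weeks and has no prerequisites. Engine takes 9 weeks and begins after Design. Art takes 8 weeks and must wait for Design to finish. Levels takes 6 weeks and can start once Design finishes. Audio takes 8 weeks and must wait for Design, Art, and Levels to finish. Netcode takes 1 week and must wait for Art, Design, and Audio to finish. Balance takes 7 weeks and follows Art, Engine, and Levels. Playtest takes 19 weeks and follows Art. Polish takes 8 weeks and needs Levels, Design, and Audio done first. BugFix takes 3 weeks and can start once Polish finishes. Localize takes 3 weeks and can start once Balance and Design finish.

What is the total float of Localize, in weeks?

8

Critical path: Design→Art→Audio→Polish→BugFix = 8+8+8+8+3 = 35, so the finish is 35 weeks.
Longest path through Localize: 27 weeks (earliest finish 27, latest finish 35).
Slack of Localize = 32 − 24 = 8 weeks.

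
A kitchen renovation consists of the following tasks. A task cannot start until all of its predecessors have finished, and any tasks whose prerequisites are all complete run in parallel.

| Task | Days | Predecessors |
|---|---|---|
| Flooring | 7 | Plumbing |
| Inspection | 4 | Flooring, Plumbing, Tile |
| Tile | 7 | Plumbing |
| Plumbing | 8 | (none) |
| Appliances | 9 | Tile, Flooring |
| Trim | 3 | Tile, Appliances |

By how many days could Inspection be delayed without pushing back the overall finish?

8

Critical path: Plumbing→Flooring→Appliances→Trim = 8+7+9+3 = 27, so the finish is 27 days.
Inspection finishes as early as 19 and must finish by 27.
Float = 27 − 19 = 8.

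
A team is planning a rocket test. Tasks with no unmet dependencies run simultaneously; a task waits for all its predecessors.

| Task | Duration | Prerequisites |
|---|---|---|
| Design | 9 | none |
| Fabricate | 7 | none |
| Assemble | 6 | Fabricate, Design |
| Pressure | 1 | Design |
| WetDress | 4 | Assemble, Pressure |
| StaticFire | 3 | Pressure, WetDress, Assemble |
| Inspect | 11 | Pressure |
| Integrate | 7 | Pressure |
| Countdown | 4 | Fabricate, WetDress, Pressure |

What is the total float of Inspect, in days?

2

The longest chain is Design→Assemble→WetDress→Countdown = 9+6+4+4 = 23; overall finish 23 days.
Inspect finishes as early as 21 and must finish by 23.
Float = 23 − 21 = 2.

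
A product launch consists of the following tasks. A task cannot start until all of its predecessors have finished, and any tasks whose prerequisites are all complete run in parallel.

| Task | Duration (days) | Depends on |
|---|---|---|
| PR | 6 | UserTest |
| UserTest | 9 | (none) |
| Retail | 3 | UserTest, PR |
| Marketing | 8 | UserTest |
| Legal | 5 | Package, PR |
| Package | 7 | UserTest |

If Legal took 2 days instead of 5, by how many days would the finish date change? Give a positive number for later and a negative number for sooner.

Baseline: UserTest→Package→Legal = 9+7+5 = 21 → 21 days.
Since Legal is critical, the -3 change carries straight to that chain (now 18 days).
That remains the longest chain; total 18 days.
Change in finish: 18 − 21 = -3 days.

-3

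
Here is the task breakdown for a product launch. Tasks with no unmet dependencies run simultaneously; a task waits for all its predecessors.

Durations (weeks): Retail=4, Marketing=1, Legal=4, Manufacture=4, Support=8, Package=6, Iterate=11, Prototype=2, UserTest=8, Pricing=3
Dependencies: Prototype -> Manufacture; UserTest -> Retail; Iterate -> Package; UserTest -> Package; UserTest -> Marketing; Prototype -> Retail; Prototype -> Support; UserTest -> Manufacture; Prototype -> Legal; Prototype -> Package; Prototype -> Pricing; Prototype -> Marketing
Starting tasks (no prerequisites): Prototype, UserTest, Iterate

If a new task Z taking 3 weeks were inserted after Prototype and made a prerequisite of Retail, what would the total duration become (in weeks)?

Originally the job takes 17 weeks.
With Z inserted, Retail now waits for max(UserTest, Prototype, Z).
New critical path: Iterate→Package = 11+6 = 17 ⇒ 17 weeks.

17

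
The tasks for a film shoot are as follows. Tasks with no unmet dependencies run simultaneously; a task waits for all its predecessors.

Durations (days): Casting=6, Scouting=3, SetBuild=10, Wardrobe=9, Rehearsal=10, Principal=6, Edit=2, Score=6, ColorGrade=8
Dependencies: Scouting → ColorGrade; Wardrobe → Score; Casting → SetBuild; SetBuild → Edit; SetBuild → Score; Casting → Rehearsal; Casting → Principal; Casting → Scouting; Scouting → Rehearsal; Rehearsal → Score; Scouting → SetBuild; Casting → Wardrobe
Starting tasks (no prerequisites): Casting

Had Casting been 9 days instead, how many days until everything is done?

The binding path is Casting→Scouting→SetBuild→Score = 6+3+10+6 = 25; finish at 25 days.
Casting lies on that path, so at 9 days the path becomes 28 days.
The critical path is still Casting→Scouting→SetBuild→Score; finish is now 28 days.

28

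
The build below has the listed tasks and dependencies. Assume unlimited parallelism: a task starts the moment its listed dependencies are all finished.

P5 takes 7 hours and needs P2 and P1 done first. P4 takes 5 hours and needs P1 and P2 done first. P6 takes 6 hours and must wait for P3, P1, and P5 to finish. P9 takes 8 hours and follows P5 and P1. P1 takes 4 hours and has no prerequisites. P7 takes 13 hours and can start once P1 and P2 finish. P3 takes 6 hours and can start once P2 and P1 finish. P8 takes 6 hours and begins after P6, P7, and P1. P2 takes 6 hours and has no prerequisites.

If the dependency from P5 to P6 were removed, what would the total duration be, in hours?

Before: longest chain P2→P5→P6→P8 = 6+7+6+6 = 25, finish 25.
Without P5→P6, P6's earliest start moves from 13 to 12.
After: P2→P7→P8 = 6+13+6 = 25 → 25 hours.

25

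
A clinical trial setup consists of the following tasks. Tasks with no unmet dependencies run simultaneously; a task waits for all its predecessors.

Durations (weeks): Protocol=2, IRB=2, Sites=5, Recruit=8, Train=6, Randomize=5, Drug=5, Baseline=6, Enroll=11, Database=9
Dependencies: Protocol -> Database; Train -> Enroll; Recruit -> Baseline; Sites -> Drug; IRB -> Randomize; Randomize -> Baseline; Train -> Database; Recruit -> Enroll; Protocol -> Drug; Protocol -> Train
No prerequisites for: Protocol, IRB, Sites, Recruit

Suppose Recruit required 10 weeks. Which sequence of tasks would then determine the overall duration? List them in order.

Recruit, Enroll

The binding path is Recruit→Enroll = 8+11 = 19; finish at 19 weeks.
Since Recruit is critical, the +2 change carries straight to that chain (now 21 weeks).
The critical path is still Recruit→Enroll; finish is now 21 weeks.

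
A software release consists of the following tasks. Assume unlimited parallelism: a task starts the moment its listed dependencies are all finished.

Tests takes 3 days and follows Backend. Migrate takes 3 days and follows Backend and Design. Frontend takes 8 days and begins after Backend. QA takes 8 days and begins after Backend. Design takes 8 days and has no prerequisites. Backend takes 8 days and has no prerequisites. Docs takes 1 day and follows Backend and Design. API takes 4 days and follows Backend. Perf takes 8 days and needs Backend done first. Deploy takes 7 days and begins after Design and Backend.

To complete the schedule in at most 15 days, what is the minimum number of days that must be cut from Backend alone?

1

Current finish: 16 days; target: 15.
Backend is on every critical path, so each day cut from Backend cuts the finish by one (this holds down to a finish of 15).
Need 16 − 15 = 1 day off Backend → Backend becomes 7 days, finish becomes 15.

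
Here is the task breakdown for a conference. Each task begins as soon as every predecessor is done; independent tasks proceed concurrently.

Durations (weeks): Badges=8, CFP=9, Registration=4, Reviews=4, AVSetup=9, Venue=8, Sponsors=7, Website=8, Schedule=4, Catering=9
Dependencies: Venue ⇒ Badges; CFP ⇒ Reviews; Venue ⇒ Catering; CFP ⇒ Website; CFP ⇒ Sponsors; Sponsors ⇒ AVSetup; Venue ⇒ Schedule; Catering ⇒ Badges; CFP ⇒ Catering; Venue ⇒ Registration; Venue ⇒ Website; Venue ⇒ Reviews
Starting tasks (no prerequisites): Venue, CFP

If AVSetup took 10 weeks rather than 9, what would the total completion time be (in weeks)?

26

Actual critical path: CFP→Catering→Badges = 9+9+8 = 26 ⇒ 26 weeks.
AVSetup is off the critical path — its longest chain is 25 weeks, giving 1 of slack.
The binding chain switches to CFP→Sponsors→AVSetup = 9+7+10 = 26; finish 26 weeks.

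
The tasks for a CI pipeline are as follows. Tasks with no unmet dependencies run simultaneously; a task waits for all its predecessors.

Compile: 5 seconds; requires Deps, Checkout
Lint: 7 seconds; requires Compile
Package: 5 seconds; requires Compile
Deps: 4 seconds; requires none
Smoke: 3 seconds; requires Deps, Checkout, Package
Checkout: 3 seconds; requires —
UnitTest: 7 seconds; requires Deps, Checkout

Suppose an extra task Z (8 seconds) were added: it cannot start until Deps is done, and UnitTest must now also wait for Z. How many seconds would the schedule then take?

Originally the schedule takes 17 seconds.
With Z inserted, UnitTest now waits for max(Deps, Checkout, Z).
New critical path: Deps→Z→UnitTest = 4+8+7 = 19 ⇒ 19 seconds.

19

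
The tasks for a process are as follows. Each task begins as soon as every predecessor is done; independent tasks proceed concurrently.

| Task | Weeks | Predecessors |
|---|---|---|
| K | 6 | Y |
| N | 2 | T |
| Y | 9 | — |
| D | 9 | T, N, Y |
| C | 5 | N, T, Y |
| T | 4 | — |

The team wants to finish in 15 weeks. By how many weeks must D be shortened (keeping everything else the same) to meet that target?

3

Current finish: 18 weeks; target: 15.
D is on every critical path, so each week cut from D cuts the finish by one (this holds down to a finish of 15).
Need 18 − 15 = 3 weeks off D → D becomes 6 weeks, finish becomes 15.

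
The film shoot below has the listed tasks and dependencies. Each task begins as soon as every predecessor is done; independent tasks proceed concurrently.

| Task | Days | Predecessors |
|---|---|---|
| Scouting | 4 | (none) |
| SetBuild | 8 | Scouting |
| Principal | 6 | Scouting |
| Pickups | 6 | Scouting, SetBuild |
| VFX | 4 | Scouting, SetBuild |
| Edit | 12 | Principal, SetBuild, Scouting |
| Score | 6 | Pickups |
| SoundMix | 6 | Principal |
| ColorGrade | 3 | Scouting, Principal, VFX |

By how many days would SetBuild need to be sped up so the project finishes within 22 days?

Current finish: 24 days; target: 22.
SetBuild is on every critical path, so each day cut from SetBuild cuts the finish by one (this holds down to a finish of 22).
Need 24 − 22 = 2 days off SetBuild → SetBuild becomes 6 days, finish becomes 22.

2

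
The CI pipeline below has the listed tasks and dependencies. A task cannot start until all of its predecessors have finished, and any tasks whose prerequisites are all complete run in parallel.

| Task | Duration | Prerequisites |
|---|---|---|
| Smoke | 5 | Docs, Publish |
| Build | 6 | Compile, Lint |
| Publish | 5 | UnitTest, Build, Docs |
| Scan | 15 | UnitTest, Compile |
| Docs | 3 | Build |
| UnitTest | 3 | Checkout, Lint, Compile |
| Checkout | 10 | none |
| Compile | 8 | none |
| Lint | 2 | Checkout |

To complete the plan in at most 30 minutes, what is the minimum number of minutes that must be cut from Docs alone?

Current finish: 31 minutes; target: 30.
Docs is on every critical path, so each minute cut from Docs cuts the finish by one (this holds down to a finish of 30).
Need 31 − 30 = 1 minute off Docs → Docs becomes 2 minutes, finish becomes 30.

1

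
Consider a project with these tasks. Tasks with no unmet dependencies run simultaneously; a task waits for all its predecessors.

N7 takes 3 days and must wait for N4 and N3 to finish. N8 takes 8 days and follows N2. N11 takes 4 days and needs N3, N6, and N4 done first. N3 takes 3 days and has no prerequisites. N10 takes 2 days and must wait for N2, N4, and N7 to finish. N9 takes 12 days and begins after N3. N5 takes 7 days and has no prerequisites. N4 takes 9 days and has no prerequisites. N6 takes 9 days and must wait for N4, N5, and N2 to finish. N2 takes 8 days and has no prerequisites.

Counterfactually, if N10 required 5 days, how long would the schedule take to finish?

Baseline: N4→N6→N11 = 9+9+4 = 22 → 22 days.
N10 has 8 days of float (longest path through it is 14).
That remains the longest chain; total 22 days.

22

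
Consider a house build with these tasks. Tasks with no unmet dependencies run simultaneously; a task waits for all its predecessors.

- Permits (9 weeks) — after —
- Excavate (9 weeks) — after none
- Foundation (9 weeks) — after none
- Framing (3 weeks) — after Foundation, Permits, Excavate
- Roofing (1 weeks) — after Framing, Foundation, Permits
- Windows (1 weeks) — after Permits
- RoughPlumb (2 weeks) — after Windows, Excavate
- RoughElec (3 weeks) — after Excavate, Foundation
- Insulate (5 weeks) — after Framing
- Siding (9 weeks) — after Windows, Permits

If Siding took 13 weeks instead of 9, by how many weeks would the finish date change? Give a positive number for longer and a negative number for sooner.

4

As given, the longest chain is Permits→Windows→Siding = 9+1+9 = 19, so the finish is 19 weeks.
Since Siding is critical, the +4 change carries straight to that chain (now 23 weeks).
The critical path is still Permits→Windows→Siding; finish is now 23 weeks.
Change in finish: 23 − 19 = +4 weeks.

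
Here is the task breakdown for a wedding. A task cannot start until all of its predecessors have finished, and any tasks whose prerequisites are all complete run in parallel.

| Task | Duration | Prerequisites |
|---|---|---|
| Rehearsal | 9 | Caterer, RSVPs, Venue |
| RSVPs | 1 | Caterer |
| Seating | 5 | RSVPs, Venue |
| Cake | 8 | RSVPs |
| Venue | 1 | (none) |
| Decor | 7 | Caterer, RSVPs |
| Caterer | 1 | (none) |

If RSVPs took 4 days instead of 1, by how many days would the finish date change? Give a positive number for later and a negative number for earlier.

3

Actual critical path: Caterer→RSVPs→Rehearsal = 1+1+9 = 11 ⇒ 11 days.
RSVPs is on the critical path; changing it to 4 makes that path 14 days.
No other chain overtakes it, so the finish is 14 days.
Change in finish: 14 − 11 = +3 days.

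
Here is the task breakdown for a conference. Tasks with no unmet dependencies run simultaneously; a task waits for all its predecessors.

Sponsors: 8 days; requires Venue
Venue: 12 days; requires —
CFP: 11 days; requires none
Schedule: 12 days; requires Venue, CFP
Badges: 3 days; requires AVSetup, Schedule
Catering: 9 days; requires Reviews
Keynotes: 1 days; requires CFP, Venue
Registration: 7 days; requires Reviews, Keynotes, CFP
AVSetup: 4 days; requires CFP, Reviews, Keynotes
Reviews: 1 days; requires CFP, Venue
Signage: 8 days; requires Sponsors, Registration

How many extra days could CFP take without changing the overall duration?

The longest chain is Venue→Reviews→Registration→Signage = 12+1+7+8 = 28; overall finish 28 days.
The longest chain containing CFP totals 27 days.
Float = 28 − 27 = 1.

1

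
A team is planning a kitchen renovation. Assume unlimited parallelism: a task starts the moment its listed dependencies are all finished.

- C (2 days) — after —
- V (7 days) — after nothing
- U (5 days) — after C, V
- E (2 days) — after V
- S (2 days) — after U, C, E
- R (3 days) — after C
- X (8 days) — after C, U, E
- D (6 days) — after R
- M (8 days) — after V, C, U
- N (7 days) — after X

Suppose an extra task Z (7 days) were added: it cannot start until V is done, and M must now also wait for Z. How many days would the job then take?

Originally the job takes 27 days.
With Z inserted, M now waits for max(V, C, U, Z).
New critical path: V→U→X→N = 7+5+8+7 = 27 ⇒ 27 days.

27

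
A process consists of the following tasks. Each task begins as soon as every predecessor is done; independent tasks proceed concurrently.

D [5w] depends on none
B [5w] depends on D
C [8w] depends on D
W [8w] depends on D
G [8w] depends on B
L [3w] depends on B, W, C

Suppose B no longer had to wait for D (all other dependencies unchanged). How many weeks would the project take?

With the dependency in place, D→B→G = 5+5+8 = 18 sets the finish at 18 weeks.
Without D→B, B's earliest start moves from 5 to 0.
After: D→C→L = 5+8+3 = 16 → 16 weeks.

16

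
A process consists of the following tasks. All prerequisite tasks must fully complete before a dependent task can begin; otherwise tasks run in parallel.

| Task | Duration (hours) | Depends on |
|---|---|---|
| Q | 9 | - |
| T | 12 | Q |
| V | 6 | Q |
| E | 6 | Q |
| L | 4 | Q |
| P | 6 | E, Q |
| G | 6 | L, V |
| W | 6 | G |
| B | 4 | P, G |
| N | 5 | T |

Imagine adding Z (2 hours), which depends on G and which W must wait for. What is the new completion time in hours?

Originally the plan takes 27 hours.
With Z inserted, W now waits for max(G, Z).
New critical path: Q→V→G→Z→W = 9+6+6+2+6 = 29 ⇒ 29 hours.

29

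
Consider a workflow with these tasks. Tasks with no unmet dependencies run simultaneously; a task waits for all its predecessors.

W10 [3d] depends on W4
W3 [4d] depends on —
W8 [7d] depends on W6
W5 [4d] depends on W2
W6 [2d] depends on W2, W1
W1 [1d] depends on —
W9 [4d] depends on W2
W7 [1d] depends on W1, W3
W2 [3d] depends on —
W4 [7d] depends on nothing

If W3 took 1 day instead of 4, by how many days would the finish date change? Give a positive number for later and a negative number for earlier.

As given, the longest chain is W2→W6→W8 = 3+2+7 = 12, so the finish is 12 days.
W3 is off the critical path — its longest chain is 5 days, giving 7 of slack.
That remains the longest chain; total 12 days.
Change in finish: 12 − 12 = +0 days.

0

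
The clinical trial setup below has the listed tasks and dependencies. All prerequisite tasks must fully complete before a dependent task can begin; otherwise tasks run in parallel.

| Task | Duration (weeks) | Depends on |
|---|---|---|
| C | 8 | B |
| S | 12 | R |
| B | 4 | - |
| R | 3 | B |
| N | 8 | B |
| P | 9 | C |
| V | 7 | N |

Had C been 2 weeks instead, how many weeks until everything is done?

As given, the longest chain is B→C→P = 4+8+9 = 21, so the finish is 21 weeks.
Since C is critical, the -6 change carries straight to that chain (now 15 weeks).
Now B→N→V = 4+8+7 = 19 is longest, so the finish becomes 19 weeks.

19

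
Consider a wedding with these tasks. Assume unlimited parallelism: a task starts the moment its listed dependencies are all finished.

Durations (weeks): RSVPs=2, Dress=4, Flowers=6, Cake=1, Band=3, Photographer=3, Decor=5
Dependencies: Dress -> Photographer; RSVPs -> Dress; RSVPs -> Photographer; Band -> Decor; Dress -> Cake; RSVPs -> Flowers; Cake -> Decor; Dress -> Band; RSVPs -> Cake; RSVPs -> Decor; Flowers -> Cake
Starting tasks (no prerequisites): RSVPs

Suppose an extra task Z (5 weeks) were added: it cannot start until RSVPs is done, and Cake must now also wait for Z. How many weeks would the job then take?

Originally the job takes 14 weeks.
With Z inserted, Cake now waits for max(Dress, Flowers, RSVPs, Z).
New critical path: RSVPs→Dress→Band→Decor = 2+4+3+5 = 14 ⇒ 14 weeks.

14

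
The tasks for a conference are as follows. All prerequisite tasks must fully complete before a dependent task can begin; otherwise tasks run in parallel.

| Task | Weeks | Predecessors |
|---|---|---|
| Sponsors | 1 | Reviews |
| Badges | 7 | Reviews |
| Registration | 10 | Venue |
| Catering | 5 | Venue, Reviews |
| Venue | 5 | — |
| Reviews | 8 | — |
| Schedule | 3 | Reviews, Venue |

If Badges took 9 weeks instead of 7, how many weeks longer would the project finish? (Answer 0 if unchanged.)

Actual critical path: Reviews→Badges = 8+7 = 15 ⇒ 15 weeks.
Since Badges is critical, the +2 change carries straight to that chain (now 17 weeks).
That remains the longest chain; total 17 weeks.
Change in finish: 17 − 15 = +2 weeks.

2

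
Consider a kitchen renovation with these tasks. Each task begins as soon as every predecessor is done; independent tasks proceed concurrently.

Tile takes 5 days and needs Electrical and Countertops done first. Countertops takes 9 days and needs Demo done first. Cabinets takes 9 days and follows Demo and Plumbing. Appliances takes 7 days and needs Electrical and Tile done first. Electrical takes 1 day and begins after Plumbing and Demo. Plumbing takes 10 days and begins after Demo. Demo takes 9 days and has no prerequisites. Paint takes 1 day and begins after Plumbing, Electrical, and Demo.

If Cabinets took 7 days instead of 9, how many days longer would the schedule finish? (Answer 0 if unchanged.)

Critical path before the change: Demo→Plumbing→Electrical→Tile→Appliances = 9+10+1+5+7 = 32 giving 32 days.
The longest path through Cabinets is only 28 days, so Cabinets has float 4.
No other chain overtakes it, so the finish is 32 days.
Change in finish: 32 − 32 = +0 days.

0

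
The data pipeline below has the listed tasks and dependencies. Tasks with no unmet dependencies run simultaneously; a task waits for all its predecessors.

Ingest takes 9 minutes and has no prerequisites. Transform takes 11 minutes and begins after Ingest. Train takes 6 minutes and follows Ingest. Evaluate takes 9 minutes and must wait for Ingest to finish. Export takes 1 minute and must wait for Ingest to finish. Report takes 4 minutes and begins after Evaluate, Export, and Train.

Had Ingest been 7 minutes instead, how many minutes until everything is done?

As given, the longest chain is Ingest→Evaluate→Report = 9+9+4 = 22, so the finish is 22 minutes.
Ingest is on the critical path; changing it to 7 makes that path 20 minutes.
No other chain overtakes it, so the finish is 20 minutes.

20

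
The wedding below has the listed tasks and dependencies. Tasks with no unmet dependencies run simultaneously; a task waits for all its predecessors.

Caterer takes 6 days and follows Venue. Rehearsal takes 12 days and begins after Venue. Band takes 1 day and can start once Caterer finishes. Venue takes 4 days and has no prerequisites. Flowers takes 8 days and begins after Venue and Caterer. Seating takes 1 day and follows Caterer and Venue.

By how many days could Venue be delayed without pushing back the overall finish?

0

The longest chain is Venue→Caterer→Flowers = 4+6+8 = 18; overall finish 18 days.
Longest path through Venue: 18 days (earliest finish 4, latest finish 4).
So Venue can slip 4 − 4 = 0 days.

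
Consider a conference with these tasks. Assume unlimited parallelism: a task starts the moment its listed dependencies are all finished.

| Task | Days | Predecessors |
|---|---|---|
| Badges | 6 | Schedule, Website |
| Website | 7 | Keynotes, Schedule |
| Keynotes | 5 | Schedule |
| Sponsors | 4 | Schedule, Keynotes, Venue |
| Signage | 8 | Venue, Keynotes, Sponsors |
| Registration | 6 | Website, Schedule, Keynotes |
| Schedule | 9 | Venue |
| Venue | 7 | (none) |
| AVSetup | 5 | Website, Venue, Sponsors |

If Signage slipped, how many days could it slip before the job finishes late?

1

Venue→Schedule→Keynotes→Website→Registration = 7+9+5+7+6 = 34 sets the makespan at 34 days.
Signage finishes as early as 33 and must finish by 34.
Float = 34 − 33 = 1.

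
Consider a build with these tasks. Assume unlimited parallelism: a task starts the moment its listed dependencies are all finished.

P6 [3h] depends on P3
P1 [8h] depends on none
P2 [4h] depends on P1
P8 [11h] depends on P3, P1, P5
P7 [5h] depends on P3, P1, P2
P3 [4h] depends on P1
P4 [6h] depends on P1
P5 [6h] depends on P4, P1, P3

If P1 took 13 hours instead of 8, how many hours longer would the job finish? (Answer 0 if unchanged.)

Critical path before the change: P1→P4→P5→P8 = 8+6+6+11 = 31 giving 31 hours.
P1 is on the critical path; changing it to 13 makes that path 36 hours.
No other chain overtakes it, so the finish is 36 hours.
Change in finish: 36 − 31 = +5 hours.

5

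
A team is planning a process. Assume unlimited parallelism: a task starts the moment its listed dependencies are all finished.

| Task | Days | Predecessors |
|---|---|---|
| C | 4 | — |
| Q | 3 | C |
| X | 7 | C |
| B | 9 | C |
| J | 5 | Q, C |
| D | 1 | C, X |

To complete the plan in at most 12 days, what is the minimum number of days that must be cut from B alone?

1

Current finish: 13 days; target: 12.
B is on every critical path, so each day cut from B cuts the finish by one (this holds down to a finish of 12).
Need 13 − 12 = 1 day off B → B becomes 8 days, finish becomes 12.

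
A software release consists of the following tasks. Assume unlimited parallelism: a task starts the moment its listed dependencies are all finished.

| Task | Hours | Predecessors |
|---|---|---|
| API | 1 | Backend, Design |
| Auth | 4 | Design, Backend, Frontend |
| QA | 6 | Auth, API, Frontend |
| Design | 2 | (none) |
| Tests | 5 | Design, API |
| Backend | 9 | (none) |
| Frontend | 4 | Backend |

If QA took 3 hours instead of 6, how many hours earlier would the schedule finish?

3

The binding path is Backend→Frontend→Auth→QA = 9+4+4+6 = 23; finish at 23 hours.
QA is on the critical path; changing it to 3 makes that path 20 hours.
The critical path is still Backend→Frontend→Auth→QA; finish is now 20 hours.
Change in finish: 20 − 23 = -3 hours.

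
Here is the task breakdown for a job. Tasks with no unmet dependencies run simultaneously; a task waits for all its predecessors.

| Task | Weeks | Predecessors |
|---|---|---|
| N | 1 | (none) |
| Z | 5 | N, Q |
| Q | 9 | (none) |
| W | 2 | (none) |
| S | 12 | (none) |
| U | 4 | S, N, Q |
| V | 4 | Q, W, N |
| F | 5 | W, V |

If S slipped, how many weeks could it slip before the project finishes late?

2

The longest chain is Q→V→F = 9+4+5 = 18; overall finish 18 weeks.
S finishes as early as 12 and must finish by 14.
So S can slip 14 − 12 = 2 weeks.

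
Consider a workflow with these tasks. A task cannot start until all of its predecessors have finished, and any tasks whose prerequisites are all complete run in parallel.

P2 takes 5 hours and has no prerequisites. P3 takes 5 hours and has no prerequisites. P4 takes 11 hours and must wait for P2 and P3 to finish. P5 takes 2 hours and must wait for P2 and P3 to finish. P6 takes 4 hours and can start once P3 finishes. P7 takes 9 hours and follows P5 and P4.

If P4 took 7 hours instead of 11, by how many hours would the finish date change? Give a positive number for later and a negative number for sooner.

Actual critical path: P2→P4→P7 = 5+11+9 = 25 ⇒ 25 hours.
P4 lies on that path, so at 7 hours the path becomes 21 hours.
The critical path is still P2→P4→P7; finish is now 21 hours.
Change in finish: 21 − 25 = -4 hours.

-4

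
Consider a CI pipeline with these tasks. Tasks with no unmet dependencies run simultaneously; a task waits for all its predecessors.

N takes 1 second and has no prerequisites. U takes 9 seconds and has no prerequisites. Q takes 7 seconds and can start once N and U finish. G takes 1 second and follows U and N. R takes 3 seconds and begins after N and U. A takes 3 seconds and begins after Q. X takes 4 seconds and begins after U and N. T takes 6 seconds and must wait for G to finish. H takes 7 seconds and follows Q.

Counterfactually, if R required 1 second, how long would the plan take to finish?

23

Critical path before the change: U→Q→H = 9+7+7 = 23 giving 23 seconds.
R has 11 seconds of float (longest path through it is 12).
That remains the longest chain; total 23 seconds.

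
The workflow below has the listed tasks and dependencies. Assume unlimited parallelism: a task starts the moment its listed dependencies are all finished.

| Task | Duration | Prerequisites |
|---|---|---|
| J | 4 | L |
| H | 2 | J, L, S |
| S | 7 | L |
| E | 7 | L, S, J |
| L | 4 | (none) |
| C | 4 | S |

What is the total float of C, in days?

3

L→S→E = 4+7+7 = 18 sets the makespan at 18 days.
C finishes as early as 15 and must finish by 18.
Float = 18 − 15 = 3.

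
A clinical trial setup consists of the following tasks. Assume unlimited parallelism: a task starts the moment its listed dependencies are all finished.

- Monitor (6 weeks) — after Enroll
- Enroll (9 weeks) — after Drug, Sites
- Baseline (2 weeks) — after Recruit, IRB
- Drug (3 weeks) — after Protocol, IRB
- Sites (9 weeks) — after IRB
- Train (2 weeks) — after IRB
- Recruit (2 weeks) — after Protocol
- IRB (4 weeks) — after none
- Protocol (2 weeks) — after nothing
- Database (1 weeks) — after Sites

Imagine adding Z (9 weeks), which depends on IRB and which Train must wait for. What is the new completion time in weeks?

28

Originally the schedule takes 28 weeks.
With Z inserted, Train now waits for max(IRB, Z).
New critical path: IRB→Sites→Enroll→Monitor = 4+9+9+6 = 28 ⇒ 28 weeks.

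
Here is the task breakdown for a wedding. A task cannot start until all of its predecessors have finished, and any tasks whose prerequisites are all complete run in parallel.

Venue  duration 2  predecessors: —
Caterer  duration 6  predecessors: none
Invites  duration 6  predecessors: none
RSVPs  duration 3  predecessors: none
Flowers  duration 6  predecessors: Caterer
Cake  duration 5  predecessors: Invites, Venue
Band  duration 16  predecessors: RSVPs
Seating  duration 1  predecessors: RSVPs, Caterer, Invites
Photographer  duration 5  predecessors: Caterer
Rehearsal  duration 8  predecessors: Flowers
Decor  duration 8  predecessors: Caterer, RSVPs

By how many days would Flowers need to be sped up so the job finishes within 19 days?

Current finish: 20 days; target: 19.
Flowers is on every critical path, so each day cut from Flowers cuts the finish by one (this holds down to a finish of 19).
Need 20 − 19 = 1 day off Flowers → Flowers becomes 5 days, finish becomes 19.

1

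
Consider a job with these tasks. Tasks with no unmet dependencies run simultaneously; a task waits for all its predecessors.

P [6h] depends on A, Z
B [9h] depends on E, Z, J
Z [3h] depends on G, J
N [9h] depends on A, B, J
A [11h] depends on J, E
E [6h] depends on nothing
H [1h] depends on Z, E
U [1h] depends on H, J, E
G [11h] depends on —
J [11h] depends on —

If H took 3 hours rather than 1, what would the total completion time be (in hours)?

32

Baseline: J→Z→B→N = 11+3+9+9 = 32 → 32 hours.
H has 16 hours of float (longest path through it is 16).
That remains the longest chain; total 32 hours.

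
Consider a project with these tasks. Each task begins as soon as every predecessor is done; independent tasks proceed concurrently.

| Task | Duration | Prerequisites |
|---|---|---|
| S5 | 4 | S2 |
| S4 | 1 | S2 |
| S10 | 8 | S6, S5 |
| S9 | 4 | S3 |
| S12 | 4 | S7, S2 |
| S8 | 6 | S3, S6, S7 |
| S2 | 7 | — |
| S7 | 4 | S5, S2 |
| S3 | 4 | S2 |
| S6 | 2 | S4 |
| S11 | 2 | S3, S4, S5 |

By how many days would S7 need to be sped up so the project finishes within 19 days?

2

Current finish: 21 days; target: 19.
S7 is on every critical path, so each day cut from S7 cuts the finish by one (this holds down to a finish of 19).
Need 21 − 19 = 2 days off S7 → S7 becomes 2 days, finish becomes 19.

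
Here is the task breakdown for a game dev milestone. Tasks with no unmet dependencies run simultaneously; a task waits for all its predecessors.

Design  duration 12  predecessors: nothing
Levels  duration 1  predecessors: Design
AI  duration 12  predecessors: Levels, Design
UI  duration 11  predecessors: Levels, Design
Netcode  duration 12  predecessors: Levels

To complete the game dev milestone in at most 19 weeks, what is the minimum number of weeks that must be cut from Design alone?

6

Current finish: 25 weeks; target: 19.
Design is on every critical path, so each week cut from Design cuts the finish by one (this holds down to a finish of 14).
Need 25 − 19 = 6 weeks off Design → Design becomes 6 weeks, finish becomes 19.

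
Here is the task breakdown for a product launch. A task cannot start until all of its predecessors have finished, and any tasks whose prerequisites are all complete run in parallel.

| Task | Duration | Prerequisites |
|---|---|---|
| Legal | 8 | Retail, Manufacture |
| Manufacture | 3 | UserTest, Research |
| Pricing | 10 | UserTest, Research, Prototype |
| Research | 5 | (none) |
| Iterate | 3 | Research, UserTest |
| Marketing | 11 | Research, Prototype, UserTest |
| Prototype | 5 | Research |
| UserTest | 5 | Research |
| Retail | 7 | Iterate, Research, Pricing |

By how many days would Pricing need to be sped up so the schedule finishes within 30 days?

Current finish: 35 days; target: 30.
Pricing is on every critical path, so each day cut from Pricing cuts the finish by one (this holds down to a finish of 28).
Need 35 − 30 = 5 days off Pricing → Pricing becomes 5 days, finish becomes 30.

5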